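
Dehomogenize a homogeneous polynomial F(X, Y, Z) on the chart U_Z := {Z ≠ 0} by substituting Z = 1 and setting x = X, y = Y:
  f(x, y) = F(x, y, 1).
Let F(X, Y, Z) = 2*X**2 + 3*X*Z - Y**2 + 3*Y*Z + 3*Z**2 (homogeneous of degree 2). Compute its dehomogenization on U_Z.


f(x, y) = 2*x**2 + 3*x - y**2 + 3*y + 3

On U_Z we set Z = 1. Each monomial c·X^i·Y^j·Z^k in F becomes c·x^i·y^j·1^k = c·x^i·y^j.
Substituting Z = 1: F(X, Y, 1) = 2*x**2 + 3*x - y**2 + 3*y + 3.
Note: deg(f) ≤ deg(F) = 2; strict inequality happens when F is divisible by Z (lost terms).


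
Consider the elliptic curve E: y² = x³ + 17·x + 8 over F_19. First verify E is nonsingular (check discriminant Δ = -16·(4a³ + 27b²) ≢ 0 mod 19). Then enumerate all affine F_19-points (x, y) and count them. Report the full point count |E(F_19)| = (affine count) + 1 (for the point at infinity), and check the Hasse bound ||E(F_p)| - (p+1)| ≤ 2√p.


Affine points = {(1, 8), (1, 11), (4, 8), (4, 11), (5, 3), (5, 16), (9, 4), (9, 15), (10, 0), (11, 5), (11, 14), (14, 8), (14, 11), (15, 3), (15, 16), (16, 5), (16, 14), (17, 2), (17, 17), (18, 3), (18, 16)}; affine count = 21; |E(F_19)| = 22.

Discriminant check: Δ ∝ 4a³ + 27b² = 4·17³ + 27·8² = 4·4913 + 27·64 ≡ 5 (mod 19). Nonzero ⇒ E is nonsingular.
For each x ∈ F_19, compute rhs = x³ + 17·x + 8 mod 19, then count y ∈ F_19 with y² ≡ rhs.
  x = 0: rhs = 8, matching y values: none (0 points).
  x = 1: rhs = 7, matching y values: 8, 11 (2 points).
  x = 2: rhs = 12, matching y values: none (0 points).
  x = 3: rhs = 10, matching y values: none (0 points).
  x = 4: rhs = 7, matching y values: 8, 11 (2 points).
  x = 5: rhs = 9, matching y values: 3, 16 (2 points).
  x = 6: rhs = 3, matching y values: none (0 points).
  x = 7: rhs = 14, matching y values: none (0 points).
  x = 8: rhs = 10, matching y values: none (0 points).
  x = 9: rhs = 16, matching y values: 4, 15 (2 points).
  x = 10: rhs = 0, matching y values: 0 (1 points).
  x = 11: rhs = 6, matching y values: 5, 14 (2 points).
  x = 12: rhs = 2, matching y values: none (0 points).
  x = 13: rhs = 13, matching y values: none (0 points).
  x = 14: rhs = 7, matching y values: 8, 11 (2 points).
  x = 15: rhs = 9, matching y values: 3, 16 (2 points).
  x = 16: rhs = 6, matching y values: 5, 14 (2 points).
  x = 17: rhs = 4, matching y values: 2, 17 (2 points).
  x = 18: rhs = 9, matching y values: 3, 16 (2 points).
Total affine count: 21.
Full point count |E(F_19)| = 21 + 1 = 22.
Hasse bound: |22 − (19+1)| = |2| = 2 ≤ 2√19 ≈ 8.7178 ✓.


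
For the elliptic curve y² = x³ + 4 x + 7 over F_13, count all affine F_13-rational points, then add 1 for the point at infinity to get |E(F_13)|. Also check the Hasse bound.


Affine points = {(1, 5), (1, 8), (2, 6), (2, 7), (4, 3), (4, 10), (5, 3), (5, 10), (6, 0), (7, 1), (7, 12), (11, 2), (11, 11)}; affine count = 13; |E(F_13)| = 14.

Discriminant check: Δ ∝ 4a³ + 27b² = 4·4³ + 27·7² = 4·64 + 27·49 ≡ 6 (mod 13). Nonzero ⇒ E is nonsingular.
For each x ∈ F_13, compute rhs = x³ + 4·x + 7 mod 13, then count y ∈ F_13 with y² ≡ rhs.
  x = 0: rhs = 7, matching y values: none (0 points).
  x = 1: rhs = 12, matching y values: 5, 8 (2 points).
  x = 2: rhs = 10, matching y values: 6, 7 (2 points).
  x = 3: rhs = 7, matching y values: none (0 points).
  x = 4: rhs = 9, matching y values: 3, 10 (2 points).
  x = 5: rhs = 9, matching y values: 3, 10 (2 points).
  x = 6: rhs = 0, matching y values: 0 (1 points).
  x = 7: rhs = 1, matching y values: 1, 12 (2 points).
  x = 8: rhs = 5, matching y values: none (0 points).
  x = 9: rhs = 5, matching y values: none (0 points).
  x = 10: rhs = 7, matching y values: none (0 points).
  x = 11: rhs = 4, matching y values: 2, 11 (2 points).
  x = 12: rhs = 2, matching y values: none (0 points).
Total affine count: 13.
Full point count |E(F_13)| = 13 + 1 = 14.
Hasse bound: |14 − (13+1)| = |0| = 0 ≤ 2√13 ≈ 7.2111 ✓.


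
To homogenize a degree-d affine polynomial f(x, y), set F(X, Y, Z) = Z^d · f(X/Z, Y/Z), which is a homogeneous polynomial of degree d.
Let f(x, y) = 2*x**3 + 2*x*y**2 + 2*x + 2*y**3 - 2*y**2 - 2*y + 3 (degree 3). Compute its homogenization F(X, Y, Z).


F(X, Y, Z) = 2*X**3 + 2*X*Y**2 + 2*X*Z**2 + 2*Y**3 - 2*Y**2*Z - 2*Y*Z**2 + 3*Z**3

deg(f) = 3.
Substitute x = X/Z, y = Y/Z into f, then multiply by Z^3.
  monomial 2·x^3·y^0 ↦ 2·X^3·Y^0·Z^0.
  monomial 2·x^1·y^2 ↦ 2·X^1·Y^2·Z^0.
  monomial 2·x^1·y^0 ↦ 2·X^1·Y^0·Z^2.
  monomial 2·x^0·y^3 ↦ 2·X^0·Y^3·Z^0.
  monomial -2·x^0·y^2 ↦ -2·X^0·Y^2·Z^1.
  monomial -2·x^0·y^1 ↦ -2·X^0·Y^1·Z^2.
  monomial 3·x^0·y^0 ↦ 3·X^0·Y^0·Z^3.
Collecting: F(X, Y, Z) = 2*X**3 + 2*X*Y**2 + 2*X*Z**2 + 2*Y**3 - 2*Y**2*Z - 2*Y*Z**2 + 3*Z**3.


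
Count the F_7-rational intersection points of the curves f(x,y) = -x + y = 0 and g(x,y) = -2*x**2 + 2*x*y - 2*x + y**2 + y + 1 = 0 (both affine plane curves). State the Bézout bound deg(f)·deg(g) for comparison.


Common zeros: {(3, 3), (5, 5)}; count = 2; Bézout bound = 2.

deg(f) = 1, deg(g) = 2, so Bézout bound = 2.
Scan x ∈ F_7. For each x, list the y ∈ F_7 with f(x, y) ≡ 0 and those with g(x, y) ≡ 0 (mod 7); the common zeros in that column are the intersection.
  x = 0: f ≡ 0 at y ∈ {0}; g ≡ 0 at y ∈ {2, 4}; common: ∅.
  x = 1: f ≡ 0 at y ∈ {1}; g ≡ 0 at y ∈ {2}; common: ∅.
  x = 2: f ≡ 0 at y ∈ {2}; g ≡ 0 at y ∈ ∅; common: ∅.
  x = 3: f ≡ 0 at y ∈ {3}; g ≡ 0 at y ∈ {3, 4}; common: {3}.
  x = 4: f ≡ 0 at y ∈ {4}; g ≡ 0 at y ∈ ∅; common: ∅.
  x = 5: f ≡ 0 at y ∈ {5}; g ≡ 0 at y ∈ {5}; common: {5}.
  x = 6: f ≡ 0 at y ∈ {6}; g ≡ 0 at y ∈ {3, 5}; common: ∅.
Collecting: common zeros = {(3, 3), (5, 5)}, so the count is 2.
Comparison with the Bézout bound: 2 ≤ 2 = deg(f)·deg(g), as expected for curves with no common component (the bound is attained).


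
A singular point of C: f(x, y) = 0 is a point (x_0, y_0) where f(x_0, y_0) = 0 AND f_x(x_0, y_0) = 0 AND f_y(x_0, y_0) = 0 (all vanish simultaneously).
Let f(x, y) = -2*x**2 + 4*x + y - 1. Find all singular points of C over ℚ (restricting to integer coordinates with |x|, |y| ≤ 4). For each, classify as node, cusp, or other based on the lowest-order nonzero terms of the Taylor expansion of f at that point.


No singular points in the scanned grid; C is smooth there.

Compute partial derivatives:
  f_x = 4 - 4*x.
  f_y = 1.
f_y = 1 is a nonzero constant, so f_y never vanishes: no point (x, y) can satisfy f = f_x = f_y = 0. In particular no (x, y) ∈ {−4, ..., 4}² is singular; the curve is smooth.


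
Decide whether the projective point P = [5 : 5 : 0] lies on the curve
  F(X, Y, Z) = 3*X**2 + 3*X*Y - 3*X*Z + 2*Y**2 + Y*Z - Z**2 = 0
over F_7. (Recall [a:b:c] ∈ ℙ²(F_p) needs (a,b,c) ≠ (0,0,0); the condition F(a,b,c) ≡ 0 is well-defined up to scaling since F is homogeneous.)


F(5,5,0) ≡ 4 (mod 7); P is NOT on the curve.

Evaluate F(5, 5, 0) term-by-term (mod 7).
  3*X**2 ↦ 3·25·1·1 = 75
  3*X*Y ↦ 3·5·5·1 = 75
  -3*X*Z ↦ -3·5·1·0 = 0
  2*Y**2 ↦ 2·1·25·1 = 50
  Y*Z ↦ 1·1·5·0 = 0
  -Z**2 ↦ -1·1·1·0 = 0
Sum: F(5, 5, 0) = (75) + (75) + (0) + (50) + (0) + (0) = 200.
Reducing mod 7: 200 ≡ 4 (mod 7).
Since F(a, b, c) ≡ 4 ≠ 0 (mod 7), P does NOT lie on the curve.


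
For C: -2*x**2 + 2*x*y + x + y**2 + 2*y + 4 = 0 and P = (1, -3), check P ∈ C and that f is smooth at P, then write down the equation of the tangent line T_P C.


Tangent line at P: -9*x - 2*y + 3 = 0.

Step 1: f(1, -3) = 0, so P lies on C.
Step 2: partial derivatives
  f_x(x, y) = -4*x + 2*y + 1, f_y(x, y) = 2*x + 2*y + 2.
  f_x(P) = -9, f_y(P) = -2 (gradient nonzero, so P is smooth).
Step 3: tangent line at P: -9·(x − 1) + -2·(y − -3) = 0.
Expanding: -9*x - 2*y + 3 = 0.


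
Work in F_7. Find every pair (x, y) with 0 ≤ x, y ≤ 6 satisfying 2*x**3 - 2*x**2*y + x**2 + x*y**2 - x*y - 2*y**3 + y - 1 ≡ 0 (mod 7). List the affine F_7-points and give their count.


Affine F_7-points: {(0, 6), (1, 2), (1, 3), (1, 6), (2, 2), (3, 4), (4, 5)}; count = 7.

For each of the 49 pairs (x, y) ∈ F_7², evaluate f(x, y) mod 7. Record the zeros.
  x = 0: [0↦6, 1↦5, 2↦6, 3↦4, 4↦1, 5↦6, 6↦0]  zeros at y ∈ {6}
  x = 1: [0↦2, 1↦6, 2↦0, 3↦0, 4↦1, 5↦5, 6↦0]  zeros at y ∈ {2, 3, 6}
  x = 2: [0↦5, 1↦3, 2↦0, 3↦5, 4↦6, 5↦5, 6↦4]  zeros at y ∈ {2}
  x = 3: [0↦6, 1↦1, 2↦4, 3↦3, 4↦0, 5↦4, 6↦3]  zeros at y ∈ {4}
  x = 4: [0↦3, 1↦5, 2↦3, 3↦6, 4↦2, 5↦0, 6↦2]  zeros at y ∈ {5}
  x = 5: [0↦1, 1↦6, 2↦2, 3↦5, 4↦3, 5↦5, 6↦6]  zeros at y ∈ ∅
  x = 6: [0↦5, 1↦2, 2↦6, 3↦5, 4↦1, 5↦3, 6↦6]  zeros at y ∈ ∅
Collecting zeros: affine points = {(0, 6), (1, 2), (1, 3), (1, 6), (2, 2), (3, 4), (4, 5)}.
Total count |C(F_7)_aff| = 7.


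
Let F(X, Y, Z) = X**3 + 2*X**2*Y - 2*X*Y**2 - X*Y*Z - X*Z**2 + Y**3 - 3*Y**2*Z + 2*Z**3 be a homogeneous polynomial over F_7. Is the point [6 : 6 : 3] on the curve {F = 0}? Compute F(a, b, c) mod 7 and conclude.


F(6,6,3) ≡ 0 (mod 7); P is on the curve.

Evaluate F(6, 6, 3) term-by-term (mod 7).
  X**3 ↦ 1·216·1·1 = 216
  2*X**2*Y ↦ 2·36·6·1 = 432
  -2*X*Y**2 ↦ -2·6·36·1 = -432
  -X*Y*Z ↦ -1·6·6·3 = -108
  -X*Z**2 ↦ -1·6·1·9 = -54
  Y**3 ↦ 1·1·216·1 = 216
  -3*Y**2*Z ↦ -3·1·36·3 = -324
  2*Z**3 ↦ 2·1·1·27 = 54
Sum: F(6, 6, 3) = (216) + (432) + (-432) + (-108) + (-54) + (216) + (-324) + (54) = 0.
Reducing mod 7: 0 ≡ 0 (mod 7).
Since F(a, b, c) ≡ 0 (mod 7), P lies on the curve.


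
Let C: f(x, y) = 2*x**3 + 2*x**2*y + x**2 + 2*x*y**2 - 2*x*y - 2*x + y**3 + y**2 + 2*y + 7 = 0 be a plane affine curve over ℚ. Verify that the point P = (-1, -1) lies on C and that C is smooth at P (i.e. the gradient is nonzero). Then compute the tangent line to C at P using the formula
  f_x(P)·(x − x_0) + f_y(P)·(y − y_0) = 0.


Tangent line at P: 10*x + 11*y + 21 = 0.

Step 1: f(-1, -1) = 0, so P lies on C.
Step 2: partial derivatives
  f_x(x, y) = 6*x**2 + 4*x*y + 2*x + 2*y**2 - 2*y - 2, f_y(x, y) = 2*x**2 + 4*x*y - 2*x + 3*y**2 + 2*y + 2.
  f_x(P) = 10, f_y(P) = 11 (gradient nonzero, so P is smooth).
Step 3: tangent line at P: 10·(x − -1) + 11·(y − -1) = 0.
Expanding: 10*x + 11*y + 21 = 0.


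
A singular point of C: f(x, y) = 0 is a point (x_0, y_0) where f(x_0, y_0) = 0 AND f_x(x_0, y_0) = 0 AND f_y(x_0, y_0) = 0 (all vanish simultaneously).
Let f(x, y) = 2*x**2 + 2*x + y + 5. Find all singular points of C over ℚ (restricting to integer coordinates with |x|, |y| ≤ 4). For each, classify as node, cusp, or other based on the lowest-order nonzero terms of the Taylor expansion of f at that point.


No singular points in the scanned grid; C is smooth there.

Compute partial derivatives:
  f_x = 4*x + 2.
  f_y = 1.
f_y = 1 is a nonzero constant, so f_y never vanishes: no point (x, y) can satisfy f = f_x = f_y = 0. In particular no (x, y) ∈ {−4, ..., 4}² is singular; the curve is smooth.


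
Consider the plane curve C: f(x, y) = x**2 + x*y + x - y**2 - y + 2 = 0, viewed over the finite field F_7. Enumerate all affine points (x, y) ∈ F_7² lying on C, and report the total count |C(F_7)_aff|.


Affine F_7-points: {(0, 1), (0, 5), (1, 2), (1, 5), (3, 0), (3, 2), (5, 1), (5, 3)}; count = 8.

For each of the 49 pairs (x, y) ∈ F_7², evaluate f(x, y) mod 7. Record the zeros.
  x = 0: [0↦2, 1↦0, 2↦3, 3↦4, 4↦3, 5↦0, 6↦2]  zeros at y ∈ {1, 5}
  x = 1: [0↦4, 1↦3, 2↦0, 3↦2, 4↦2, 5↦0, 6↦3]  zeros at y ∈ {2, 5}
  x = 2: [0↦1, 1↦1, 2↦6, 3↦2, 4↦3, 5↦2, 6↦6]  zeros at y ∈ ∅
  x = 3: [0↦0, 1↦1, 2↦0, 3↦4, 4↦6, 5↦6, 6↦4]  zeros at y ∈ {0, 2}
  x = 4: [0↦1, 1↦3, 2↦3, 3↦1, 4↦4, 5↦5, 6↦4]  zeros at y ∈ ∅
  x = 5: [0↦4, 1↦0, 2↦1, 3↦0, 4↦4, 5↦6, 6↦6]  zeros at y ∈ {1, 3}
  x = 6: [0↦2, 1↦6, 2↦1, 3↦1, 4↦6, 5↦2, 6↦3]  zeros at y ∈ ∅
Collecting zeros: affine points = {(0, 1), (0, 5), (1, 2), (1, 5), (3, 0), (3, 2), (5, 1), (5, 3)}.
Total count |C(F_7)_aff| = 8.


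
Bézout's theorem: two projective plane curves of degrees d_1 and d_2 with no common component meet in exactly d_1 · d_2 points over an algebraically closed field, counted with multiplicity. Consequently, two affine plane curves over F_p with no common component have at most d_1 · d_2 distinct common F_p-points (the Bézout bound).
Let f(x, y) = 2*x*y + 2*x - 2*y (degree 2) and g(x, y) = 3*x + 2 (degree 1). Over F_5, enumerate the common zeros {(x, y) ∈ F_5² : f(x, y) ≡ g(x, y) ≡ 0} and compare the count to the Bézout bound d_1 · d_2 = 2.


Common zeros: ∅; count = 0; Bézout bound = 2.

deg(f) = 2, deg(g) = 1, so Bézout bound = 2.
Scan x ∈ F_5. For each x, list the y ∈ F_5 with f(x, y) ≡ 0 and those with g(x, y) ≡ 0 (mod 5); the common zeros in that column are the intersection.
  x = 0: f ≡ 0 at y ∈ {0}; g ≡ 0 at y ∈ ∅; common: ∅.
  x = 1: f ≡ 0 at y ∈ ∅; g ≡ 0 at y ∈ {0, 1, 2, 3, 4}; common: ∅.
  x = 2: f ≡ 0 at y ∈ {3}; g ≡ 0 at y ∈ ∅; common: ∅.
  x = 3: f ≡ 0 at y ∈ {1}; g ≡ 0 at y ∈ ∅; common: ∅.
  x = 4: f ≡ 0 at y ∈ {2}; g ≡ 0 at y ∈ ∅; common: ∅.
Collecting: common zeros = ∅, so the count is 0.
Comparison with the Bézout bound: 0 ≤ 2 = deg(f)·deg(g), as expected for curves with no common component (the affine F_5-count falls short of the bound because intersections may lie at infinity, over extension fields, or carry multiplicity).


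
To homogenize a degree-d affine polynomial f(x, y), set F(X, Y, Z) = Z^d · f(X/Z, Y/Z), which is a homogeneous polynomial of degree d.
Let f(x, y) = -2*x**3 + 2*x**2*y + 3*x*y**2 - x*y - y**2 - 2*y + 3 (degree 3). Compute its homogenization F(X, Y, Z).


F(X, Y, Z) = -2*X**3 + 2*X**2*Y + 3*X*Y**2 - X*Y*Z - Y**2*Z - 2*Y*Z**2 + 3*Z**3

deg(f) = 3.
Substitute x = X/Z, y = Y/Z into f, then multiply by Z^3.
  monomial -2·x^3·y^0 ↦ -2·X^3·Y^0·Z^0.
  monomial 2·x^2·y^1 ↦ 2·X^2·Y^1·Z^0.
  monomial 3·x^1·y^2 ↦ 3·X^1·Y^2·Z^0.
  monomial -1·x^1·y^1 ↦ -1·X^1·Y^1·Z^1.
  monomial -1·x^0·y^2 ↦ -1·X^0·Y^2·Z^1.
  monomial -2·x^0·y^1 ↦ -2·X^0·Y^1·Z^2.
  monomial 3·x^0·y^0 ↦ 3·X^0·Y^0·Z^3.
Collecting: F(X, Y, Z) = -2*X**3 + 2*X**2*Y + 3*X*Y**2 - X*Y*Z - Y**2*Z - 2*Y*Z**2 + 3*Z**3.


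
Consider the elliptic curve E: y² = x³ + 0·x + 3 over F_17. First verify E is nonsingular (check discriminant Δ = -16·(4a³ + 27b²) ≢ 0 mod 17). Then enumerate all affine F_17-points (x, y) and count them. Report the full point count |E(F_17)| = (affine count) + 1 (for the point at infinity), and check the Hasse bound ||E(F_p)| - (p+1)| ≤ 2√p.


Affine points = {(1, 2), (1, 15), (3, 8), (3, 9), (4, 4), (4, 13), (5, 3), (5, 14), (6, 7), (6, 10), (9, 1), (9, 16), (10, 0), (11, 5), (11, 12), (16, 6), (16, 11)}; affine count = 17; |E(F_17)| = 18.

Discriminant check: Δ ∝ 4a³ + 27b² = 4·0³ + 27·3² = 4·0 + 27·9 ≡ 5 (mod 17). Nonzero ⇒ E is nonsingular.
For each x ∈ F_17, compute rhs = x³ + 0·x + 3 mod 17, then count y ∈ F_17 with y² ≡ rhs.
  x = 0: rhs = 3, matching y values: none (0 points).
  x = 1: rhs = 4, matching y values: 2, 15 (2 points).
  x = 2: rhs = 11, matching y values: none (0 points).
  x = 3: rhs = 13, matching y values: 8, 9 (2 points).
  x = 4: rhs = 16, matching y values: 4, 13 (2 points).
  x = 5: rhs = 9, matching y values: 3, 14 (2 points).
  x = 6: rhs = 15, matching y values: 7, 10 (2 points).
  x = 7: rhs = 6, matching y values: none (0 points).
  x = 8: rhs = 5, matching y values: none (0 points).
  x = 9: rhs = 1, matching y values: 1, 16 (2 points).
  x = 10: rhs = 0, matching y values: 0 (1 points).
  x = 11: rhs = 8, matching y values: 5, 12 (2 points).
  x = 12: rhs = 14, matching y values: none (0 points).
  x = 13: rhs = 7, matching y values: none (0 points).
  x = 14: rhs = 10, matching y values: none (0 points).
  x = 15: rhs = 12, matching y values: none (0 points).
  x = 16: rhs = 2, matching y values: 6, 11 (2 points).
Total affine count: 17.
Full point count |E(F_17)| = 17 + 1 = 18.
Hasse bound: |18 − (17+1)| = |0| = 0 ≤ 2√17 ≈ 8.2462 ✓.


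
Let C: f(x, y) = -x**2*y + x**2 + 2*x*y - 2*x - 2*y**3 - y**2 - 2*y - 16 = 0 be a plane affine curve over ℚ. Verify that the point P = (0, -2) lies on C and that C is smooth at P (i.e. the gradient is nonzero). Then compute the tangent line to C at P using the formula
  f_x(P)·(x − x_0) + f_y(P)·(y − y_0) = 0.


Tangent line at P: -6*x - 22*y - 44 = 0.

Step 1: f(0, -2) = 0, so P lies on C.
Step 2: partial derivatives
  f_x(x, y) = -2*x*y + 2*x + 2*y - 2, f_y(x, y) = -x**2 + 2*x - 6*y**2 - 2*y - 2.
  f_x(P) = -6, f_y(P) = -22 (gradient nonzero, so P is smooth).
Step 3: tangent line at P: -6·(x − 0) + -22·(y − -2) = 0.
Expanding: -6*x - 22*y - 44 = 0.


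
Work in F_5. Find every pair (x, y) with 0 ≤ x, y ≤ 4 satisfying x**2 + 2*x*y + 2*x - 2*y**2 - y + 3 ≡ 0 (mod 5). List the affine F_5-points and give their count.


Affine F_5-points: {(0, 1), (1, 1), (1, 2), (3, 2), (3, 3), (4, 3)}; count = 6.

For each of the 25 pairs (x, y) ∈ F_5², evaluate f(x, y) mod 5. Record the zeros.
  x = 0: [0↦3, 1↦0, 2↦3, 3↦2, 4↦2]  zeros at y ∈ {1}
  x = 1: [0↦1, 1↦0, 2↦0, 3↦1, 4↦3]  zeros at y ∈ {1, 2}
  x = 2: [0↦1, 1↦2, 2↦4, 3↦2, 4↦1]  zeros at y ∈ ∅
  x = 3: [0↦3, 1↦1, 2↦0, 3↦0, 4↦1]  zeros at y ∈ {2, 3}
  x = 4: [0↦2, 1↦2, 2↦3, 3↦0, 4↦3]  zeros at y ∈ {3}
Collecting zeros: affine points = {(0, 1), (1, 1), (1, 2), (3, 2), (3, 3), (4, 3)}.
Total count |C(F_5)_aff| = 6.


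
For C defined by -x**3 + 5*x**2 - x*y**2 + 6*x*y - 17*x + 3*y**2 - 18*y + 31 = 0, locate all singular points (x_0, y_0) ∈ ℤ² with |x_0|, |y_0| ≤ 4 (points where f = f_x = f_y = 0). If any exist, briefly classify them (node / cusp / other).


Singular points: {(2, 3)}; classification: node.

Compute partial derivatives:
  f_x = -3*x**2 + 10*x - y**2 + 6*y - 17.
  f_y = -2*x*y + 6*x + 6*y - 18.
Scan x_0 ∈ {−4, ..., 4}. For each x_0, f_y(x_0, y) is a polynomial in y; find its integer roots y ∈ {−4, ..., 4}, then test f_x and f at those candidates.
  x = -4: f_y(-4, y) = 14*y - 42; vanishes at y ∈ {3}. (-4, 3): f_x = -96 ≠ 0.
  x = -3: f_y(-3, y) = 12*y - 36; vanishes at y ∈ {3}. (-3, 3): f_x = -65 ≠ 0.
  x = -2: f_y(-2, y) = 10*y - 30; vanishes at y ∈ {3}. (-2, 3): f_x = -40 ≠ 0.
  x = -1: f_y(-1, y) = 8*y - 24; vanishes at y ∈ {3}. (-1, 3): f_x = -21 ≠ 0.
  x = 0: f_y(0, y) = 6*y - 18; vanishes at y ∈ {3}. (0, 3): f_x = -8 ≠ 0.
  x = 1: f_y(1, y) = 4*y - 12; vanishes at y ∈ {3}. (1, 3): f_x = -1 ≠ 0.
  x = 2: f_y(2, y) = 2*y - 6; vanishes at y ∈ {3}. (2, 3): f_x = 0, f = 0 — SINGULAR.
  x = 3: f_y(3, y) = 0; vanishes at y ∈ {-4, -3, -2, -1, 0, 1, 2, 3, 4}. (3, -4): f_x = -54 ≠ 0; (3, -3): f_x = -41 ≠ 0; (3, -2): f_x = -30 ≠ 0; (3, -1): f_x = -21 ≠ 0; (3, 0): f_x = -14 ≠ 0; (3, 1): f_x = -9 ≠ 0; (3, 2): f_x = -6 ≠ 0; (3, 3): f_x = -5 ≠ 0; (3, 4): f_x = -6 ≠ 0.
  x = 4: f_y(4, y) = 6 - 2*y; vanishes at y ∈ {3}. (4, 3): f_x = -16 ≠ 0.
Only singular point on the grid: (2, 3).
Classify: substitute x = 2 + u, y = 3 + v and expand: f = -u**3 - u**2 - u*v**2 + v**2.
No constant or linear terms (consistent with a singular point). Quadratic part: -u**2 + v**2. Cubic part: -u**3 - u*v**2.
The quadratic part v**2 - u**2 = (v − u)(v + u) splits into two distinct linear factors, so there are two distinct tangent lines y − 3 = ±(x − 2) — this is a node (ordinary double point).
Classification: node.


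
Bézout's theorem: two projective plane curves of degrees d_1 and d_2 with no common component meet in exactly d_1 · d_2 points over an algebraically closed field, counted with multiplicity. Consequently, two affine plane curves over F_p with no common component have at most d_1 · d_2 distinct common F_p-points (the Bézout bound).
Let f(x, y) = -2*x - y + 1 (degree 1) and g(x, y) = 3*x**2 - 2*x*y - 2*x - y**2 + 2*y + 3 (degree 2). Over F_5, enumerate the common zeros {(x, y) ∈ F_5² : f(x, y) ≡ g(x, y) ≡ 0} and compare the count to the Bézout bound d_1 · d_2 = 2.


Common zeros: ∅; count = 0; Bézout bound = 2.

deg(f) = 1, deg(g) = 2, so Bézout bound = 2.
Scan x ∈ F_5. For each x, list the y ∈ F_5 with f(x, y) ≡ 0 and those with g(x, y) ≡ 0 (mod 5); the common zeros in that column are the intersection.
  x = 0: f ≡ 0 at y ∈ {1}; g ≡ 0 at y ∈ {3, 4}; common: ∅.
  x = 1: f ≡ 0 at y ∈ {4}; g ≡ 0 at y ∈ {2, 3}; common: ∅.
  x = 2: f ≡ 0 at y ∈ {2}; g ≡ 0 at y ∈ ∅; common: ∅.
  x = 3: f ≡ 0 at y ∈ {0}; g ≡ 0 at y ∈ ∅; common: ∅.
  x = 4: f ≡ 0 at y ∈ {3}; g ≡ 0 at y ∈ ∅; common: ∅.
Collecting: common zeros = ∅, so the count is 0.
Comparison with the Bézout bound: 0 ≤ 2 = deg(f)·deg(g), as expected for curves with no common component (the affine F_5-count falls short of the bound because intersections may lie at infinity, over extension fields, or carry multiplicity).


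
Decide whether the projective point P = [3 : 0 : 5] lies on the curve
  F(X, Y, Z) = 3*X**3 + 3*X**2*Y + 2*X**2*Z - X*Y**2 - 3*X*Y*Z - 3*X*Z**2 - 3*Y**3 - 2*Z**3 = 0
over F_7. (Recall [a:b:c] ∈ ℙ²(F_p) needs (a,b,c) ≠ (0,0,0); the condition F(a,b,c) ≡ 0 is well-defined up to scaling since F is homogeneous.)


F(3,0,5) ≡ 4 (mod 7); P is NOT on the curve.

Evaluate F(3, 0, 5) term-by-term (mod 7).
  3*X**3 ↦ 3·27·1·1 = 81
  3*X**2*Y ↦ 3·9·0·1 = 0
  2*X**2*Z ↦ 2·9·1·5 = 90
  -X*Y**2 ↦ -1·3·0·1 = 0
  -3*X*Y*Z ↦ -3·3·0·5 = 0
  -3*X*Z**2 ↦ -3·3·1·25 = -225
  -3*Y**3 ↦ -3·1·0·1 = 0
  -2*Z**3 ↦ -2·1·1·125 = -250
Sum: F(3, 0, 5) = (81) + (0) + (90) + (0) + (0) + (-225) + (0) + (-250) = -304.
Reducing mod 7: -304 ≡ 4 (mod 7).
Since F(a, b, c) ≡ 4 ≠ 0 (mod 7), P does NOT lie on the curve.


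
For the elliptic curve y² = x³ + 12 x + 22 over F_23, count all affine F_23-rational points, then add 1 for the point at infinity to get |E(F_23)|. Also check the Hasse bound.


Affine points = {(1, 9), (1, 14), (2, 10), (2, 13), (3, 4), (3, 19), (5, 0), (7, 9), (7, 14), (8, 3), (8, 20), (9, 10), (9, 13), (11, 6), (11, 17), (12, 10), (12, 13), (13, 11), (13, 12), (14, 6), (14, 17), (15, 9), (15, 14), (16, 3), (16, 20), (19, 5), (19, 18), (21, 6), (21, 17), (22, 3), (22, 20)}; affine count = 31; |E(F_23)| = 32.

Discriminant check: Δ ∝ 4a³ + 27b² = 4·12³ + 27·22² = 4·1728 + 27·484 ≡ 16 (mod 23). Nonzero ⇒ E is nonsingular.
For each x ∈ F_23, compute rhs = x³ + 12·x + 22 mod 23, then count y ∈ F_23 with y² ≡ rhs.
  x = 0: rhs = 22, matching y values: none (0 points).
  x = 1: rhs = 12, matching y values: 9, 14 (2 points).
  x = 2: rhs = 8, matching y values: 10, 13 (2 points).
  x = 3: rhs = 16, matching y values: 4, 19 (2 points).
  x = 4: rhs = 19, matching y values: none (0 points).
  x = 5: rhs = 0, matching y values: 0 (1 points).
  x = 6: rhs = 11, matching y values: none (0 points).
  x = 7: rhs = 12, matching y values: 9, 14 (2 points).
  x = 8: rhs = 9, matching y values: 3, 20 (2 points).
  x = 9: rhs = 8, matching y values: 10, 13 (2 points).
  x = 10: rhs = 15, matching y values: none (0 points).
  x = 11: rhs = 13, matching y values: 6, 17 (2 points).
  x = 12: rhs = 8, matching y values: 10, 13 (2 points).
  x = 13: rhs = 6, matching y values: 11, 12 (2 points).
  x = 14: rhs = 13, matching y values: 6, 17 (2 points).
  x = 15: rhs = 12, matching y values: 9, 14 (2 points).
  x = 16: rhs = 9, matching y values: 3, 20 (2 points).
  x = 17: rhs = 10, matching y values: none (0 points).
  x = 18: rhs = 21, matching y values: none (0 points).
  x = 19: rhs = 2, matching y values: 5, 18 (2 points).
  x = 20: rhs = 5, matching y values: none (0 points).
  x = 21: rhs = 13, matching y values: 6, 17 (2 points).
  x = 22: rhs = 9, matching y values: 3, 20 (2 points).
Total affine count: 31.
Full point count |E(F_23)| = 31 + 1 = 32.
Hasse bound: |32 − (23+1)| = |8| = 8 ≤ 2√23 ≈ 9.5917 ✓.


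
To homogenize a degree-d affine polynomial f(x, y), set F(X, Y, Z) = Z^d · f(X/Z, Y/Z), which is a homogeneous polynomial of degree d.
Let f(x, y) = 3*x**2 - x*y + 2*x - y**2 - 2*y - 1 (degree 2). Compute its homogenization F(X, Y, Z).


F(X, Y, Z) = 3*X**2 - X*Y + 2*X*Z - Y**2 - 2*Y*Z - Z**2

deg(f) = 2.
Substitute x = X/Z, y = Y/Z into f, then multiply by Z^2.
  monomial 3·x^2·y^0 ↦ 3·X^2·Y^0·Z^0.
  monomial -1·x^1·y^1 ↦ -1·X^1·Y^1·Z^0.
  monomial 2·x^1·y^0 ↦ 2·X^1·Y^0·Z^1.
  monomial -1·x^0·y^2 ↦ -1·X^0·Y^2·Z^0.
  monomial -2·x^0·y^1 ↦ -2·X^0·Y^1·Z^1.
  monomial -1·x^0·y^0 ↦ -1·X^0·Y^0·Z^2.
Collecting: F(X, Y, Z) = 3*X**2 - X*Y + 2*X*Z - Y**2 - 2*Y*Z - Z**2.


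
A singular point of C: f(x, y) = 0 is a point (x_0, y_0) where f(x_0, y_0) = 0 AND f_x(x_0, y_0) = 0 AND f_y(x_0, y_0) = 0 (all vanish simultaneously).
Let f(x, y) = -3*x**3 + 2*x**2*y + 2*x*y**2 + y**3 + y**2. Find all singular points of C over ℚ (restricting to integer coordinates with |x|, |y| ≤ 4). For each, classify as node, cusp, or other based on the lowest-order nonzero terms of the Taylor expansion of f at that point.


Singular points: {(0, 0)}; classification: cusp.

Compute partial derivatives:
  f_x = -9*x**2 + 4*x*y + 2*y**2.
  f_y = 2*x**2 + 4*x*y + 3*y**2 + 2*y.
Scan x_0 ∈ {−4, ..., 4}. For each x_0, f_y(x_0, y) is a polynomial in y; find its integer roots y ∈ {−4, ..., 4}, then test f_x and f at those candidates.
  x = -4: f_y(-4, y) = 3*y**2 - 14*y + 32; no integer root y with |y| ≤ 4.
  x = -3: f_y(-3, y) = 3*y**2 - 10*y + 18; no integer root y with |y| ≤ 4.
  x = -2: f_y(-2, y) = 3*y**2 - 6*y + 8; no integer root y with |y| ≤ 4.
  x = -1: f_y(-1, y) = 3*y**2 - 2*y + 2; no integer root y with |y| ≤ 4.
  x = 0: f_y(0, y) = 3*y**2 + 2*y; vanishes at y ∈ {0}. (0, 0): f_x = 0, f = 0 — SINGULAR.
  x = 1: f_y(1, y) = 3*y**2 + 6*y + 2; no integer root y with |y| ≤ 4.
  x = 2: f_y(2, y) = 3*y**2 + 10*y + 8; vanishes at y ∈ {-2}. (2, -2): f_x = -44 ≠ 0.
  x = 3: f_y(3, y) = 3*y**2 + 14*y + 18; no integer root y with |y| ≤ 4.
  x = 4: f_y(4, y) = 3*y**2 + 18*y + 32; no integer root y with |y| ≤ 4.
Only singular point on the grid: (0, 0).
Classify: substitute x = 0 + u, y = 0 + v and expand: f = -3*u**3 + 2*u**2*v + 2*u*v**2 + v**3 + v**2.
No constant or linear terms (consistent with a singular point). Quadratic part: v**2. Cubic part: -3*u**3 + 2*u**2*v + 2*u*v**2 + v**3.
The quadratic part v**2 is a perfect square, so there is a single (double) tangent line v = 0, i.e. y = 0. Restricting the cubic part to that line (v = 0) leaves -3*u**3 ≠ 0, so f is not divisible by v and the branch is v² ≈ 3*u**3 to lowest order — this is a cusp.
Classification: cusp.


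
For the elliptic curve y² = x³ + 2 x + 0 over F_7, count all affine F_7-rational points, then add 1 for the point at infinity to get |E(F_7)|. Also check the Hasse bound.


Affine points = {(0, 0), (4, 3), (4, 4), (5, 3), (5, 4), (6, 2), (6, 5)}; affine count = 7; |E(F_7)| = 8.

Discriminant check: Δ ∝ 4a³ + 27b² = 4·2³ + 27·0² = 4·8 + 27·0 ≡ 4 (mod 7). Nonzero ⇒ E is nonsingular.
For each x ∈ F_7, compute rhs = x³ + 2·x + 0 mod 7, then count y ∈ F_7 with y² ≡ rhs.
  x = 0: rhs = 0, matching y values: 0 (1 points).
  x = 1: rhs = 3, matching y values: none (0 points).
  x = 2: rhs = 5, matching y values: none (0 points).
  x = 3: rhs = 5, matching y values: none (0 points).
  x = 4: rhs = 2, matching y values: 3, 4 (2 points).
  x = 5: rhs = 2, matching y values: 3, 4 (2 points).
  x = 6: rhs = 4, matching y values: 2, 5 (2 points).
Total affine count: 7.
Full point count |E(F_7)| = 7 + 1 = 8.
Hasse bound: |8 − (7+1)| = |0| = 0 ≤ 2√7 ≈ 5.2915 ✓.


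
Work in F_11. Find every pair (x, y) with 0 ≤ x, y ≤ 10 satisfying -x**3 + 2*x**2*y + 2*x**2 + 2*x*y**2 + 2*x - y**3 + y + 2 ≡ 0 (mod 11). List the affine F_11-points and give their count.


Affine F_11-points: {(0, 3), (1, 2), (1, 5), (1, 6), (4, 0), (4, 8), (5, 8), (6, 9), (7, 9), (9, 3), (9, 7), (9, 8), (10, 3)}; count = 13.

For each of the 121 pairs (x, y) ∈ F_11², evaluate f(x, y) mod 11. Record the zeros.
  x = 0: [0↦2, 1↦2, 2↦7, 3↦0, 4↦8, 5↦3, 6↦1, 7↦7, 8↦4, 9↦8, 10↦2]  zeros at y ∈ {3}
  x = 1: [0↦5, 1↦9, 2↦0, 3↦5, 4↦7, 5↦0, 6↦0, 7↦1, 8↦8, 9↦4, 10↦5]  zeros at y ∈ {2, 5, 6}
  x = 2: [0↦6, 1↦7, 2↦10, 3↦9, 4↦9, 5↦4, 6↦10, 7↦10, 8↦9, 9↦1, 10↦2]  zeros at y ∈ ∅
  x = 3: [0↦10, 1↦1, 2↦9, 3↦6, 4↦8, 5↦9, 6↦3, 7↦6, 8↦1, 9↦4, 10↦9]  zeros at y ∈ ∅
  x = 4: [0↦0, 1↦7, 2↦2, 3↦1, 4↦9, 5↦9, 6↦6, 7↦5, 8↦0, 9↦7, 10↦9]  zeros at y ∈ {0, 8}
  x = 5: [0↦3, 1↦8, 2↦5, 3↦10, 4↦6, 5↦9, 6↦2, 7↦1, 8↦0, 9↦4, 10↦7]  zeros at y ∈ {8}
  x = 6: [0↦2, 1↦9, 2↦1, 3↦5, 4↦4, 5↦3, 6↦7, 7↦10, 8↦6, 9↦0, 10↦8]  zeros at y ∈ {9}
  x = 7: [0↦2, 1↦4, 2↦6, 3↦2, 4↦8, 5↦7, 6↦4, 7↦4, 8↦1, 9↦0, 10↦6]  zeros at y ∈ {9}
  x = 8: [0↦8, 1↦9, 2↦3, 3↦6, 4↦1, 5↦4, 6↦9, 7↦10, 8↦1, 9↦9, 10↦6]  zeros at y ∈ ∅
  x = 9: [0↦3, 1↦7, 2↦8, 3↦0, 4↦10, 5↦10, 6↦5, 7↦0, 8↦0, 9↦10, 10↦2]  zeros at y ∈ {3, 7, 8}
  x = 10: [0↦3, 1↦3, 2↦4, 3↦0, 4↦7, 5↦8, 6↦8, 7↦1, 8↦3, 9↦8, 10↦10]  zeros at y ∈ {3}
Collecting zeros: affine points = {(0, 3), (1, 2), (1, 5), (1, 6), (4, 0), (4, 8), (5, 8), (6, 9), (7, 9), (9, 3), (9, 7), (9, 8), (10, 3)}.
Total count |C(F_11)_aff| = 13.


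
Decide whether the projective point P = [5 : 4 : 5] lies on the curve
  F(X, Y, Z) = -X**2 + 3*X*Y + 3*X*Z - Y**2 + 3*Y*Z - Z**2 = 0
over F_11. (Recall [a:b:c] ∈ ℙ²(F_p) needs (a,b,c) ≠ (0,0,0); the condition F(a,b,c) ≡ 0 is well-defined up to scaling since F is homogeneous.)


F(5,4,5) ≡ 8 (mod 11); P is NOT on the curve.

Evaluate F(5, 4, 5) term-by-term (mod 11).
  -X**2 ↦ -1·25·1·1 = -25
  3*X*Y ↦ 3·5·4·1 = 60
  3*X*Z ↦ 3·5·1·5 = 75
  -Y**2 ↦ -1·1·16·1 = -16
  3*Y*Z ↦ 3·1·4·5 = 60
  -Z**2 ↦ -1·1·1·25 = -25
Sum: F(5, 4, 5) = (-25) + (60) + (75) + (-16) + (60) + (-25) = 129.
Reducing mod 11: 129 ≡ 8 (mod 11).
Since F(a, b, c) ≡ 8 ≠ 0 (mod 11), P does NOT lie on the curve.


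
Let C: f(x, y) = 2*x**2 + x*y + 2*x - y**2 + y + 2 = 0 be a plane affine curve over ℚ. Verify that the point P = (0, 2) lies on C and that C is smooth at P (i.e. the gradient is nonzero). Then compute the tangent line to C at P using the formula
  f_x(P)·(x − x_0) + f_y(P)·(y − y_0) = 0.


Tangent line at P: 4*x - 3*y + 6 = 0.

Step 1: f(0, 2) = 0, so P lies on C.
Step 2: partial derivatives
  f_x(x, y) = 4*x + y + 2, f_y(x, y) = x - 2*y + 1.
  f_x(P) = 4, f_y(P) = -3 (gradient nonzero, so P is smooth).
Step 3: tangent line at P: 4·(x − 0) + -3·(y − 2) = 0.
Expanding: 4*x - 3*y + 6 = 0.


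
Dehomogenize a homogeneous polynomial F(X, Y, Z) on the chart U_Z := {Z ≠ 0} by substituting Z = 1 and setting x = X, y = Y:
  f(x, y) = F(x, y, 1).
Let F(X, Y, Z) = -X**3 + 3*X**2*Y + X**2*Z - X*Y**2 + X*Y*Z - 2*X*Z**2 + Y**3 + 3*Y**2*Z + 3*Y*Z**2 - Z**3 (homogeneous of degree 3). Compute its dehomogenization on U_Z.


f(x, y) = -x**3 + 3*x**2*y + x**2 - x*y**2 + x*y - 2*x + y**3 + 3*y**2 + 3*y - 1

On U_Z we set Z = 1. Each monomial c·X^i·Y^j·Z^k in F becomes c·x^i·y^j·1^k = c·x^i·y^j.
Substituting Z = 1: F(X, Y, 1) = -x**3 + 3*x**2*y + x**2 - x*y**2 + x*y - 2*x + y**3 + 3*y**2 + 3*y - 1.
Note: deg(f) ≤ deg(F) = 3; strict inequality happens when F is divisible by Z (lost terms).


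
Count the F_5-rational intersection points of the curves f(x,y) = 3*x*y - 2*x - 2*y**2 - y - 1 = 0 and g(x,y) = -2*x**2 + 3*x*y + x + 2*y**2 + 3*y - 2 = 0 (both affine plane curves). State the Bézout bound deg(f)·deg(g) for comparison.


Common zeros: ∅; count = 0; Bézout bound = 4.

deg(f) = 2, deg(g) = 2, so Bézout bound = 4.
Scan x ∈ F_5. For each x, list the y ∈ F_5 with f(x, y) ≡ 0 and those with g(x, y) ≡ 0 (mod 5); the common zeros in that column are the intersection.
  x = 0: f ≡ 0 at y ∈ ∅; g ≡ 0 at y ∈ {3}; common: ∅.
  x = 1: f ≡ 0 at y ∈ {3}; g ≡ 0 at y ∈ {1}; common: ∅.
  x = 2: f ≡ 0 at y ∈ {0}; g ≡ 0 at y ∈ {4}; common: ∅.
  x = 3: f ≡ 0 at y ∈ ∅; g ≡ 0 at y ∈ {2}; common: ∅.
  x = 4: f ≡ 0 at y ∈ {1, 2}; g ≡ 0 at y ∈ {0}; common: ∅.
Collecting: common zeros = ∅, so the count is 0.
Comparison with the Bézout bound: 0 ≤ 4 = deg(f)·deg(g), as expected for curves with no common component (the affine F_5-count falls short of the bound because intersections may lie at infinity, over extension fields, or carry multiplicity).


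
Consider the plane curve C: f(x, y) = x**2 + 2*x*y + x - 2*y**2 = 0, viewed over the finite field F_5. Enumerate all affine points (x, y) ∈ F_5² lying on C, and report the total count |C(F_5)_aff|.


Affine F_5-points: {(0, 0), (1, 3), (2, 3), (2, 4), (4, 0), (4, 4)}; count = 6.

For each of the 25 pairs (x, y) ∈ F_5², evaluate f(x, y) mod 5. Record the zeros.
  x = 0: [0↦0, 1↦3, 2↦2, 3↦2, 4↦3]  zeros at y ∈ {0}
  x = 1: [0↦2, 1↦2, 2↦3, 3↦0, 4↦3]  zeros at y ∈ {3}
  x = 2: [0↦1, 1↦3, 2↦1, 3↦0, 4↦0]  zeros at y ∈ {3, 4}
  x = 3: [0↦2, 1↦1, 2↦1, 3↦2, 4↦4]  zeros at y ∈ ∅
  x = 4: [0↦0, 1↦1, 2↦3, 3↦1, 4↦0]  zeros at y ∈ {0, 4}
Collecting zeros: affine points = {(0, 0), (1, 3), (2, 3), (2, 4), (4, 0), (4, 4)}.
Total count |C(F_5)_aff| = 6.


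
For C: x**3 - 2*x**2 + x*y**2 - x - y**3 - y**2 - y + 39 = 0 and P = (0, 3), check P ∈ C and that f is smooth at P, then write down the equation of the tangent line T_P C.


Tangent line at P: 8*x - 34*y + 102 = 0.

Step 1: f(0, 3) = 0, so P lies on C.
Step 2: partial derivatives
  f_x(x, y) = 3*x**2 - 4*x + y**2 - 1, f_y(x, y) = 2*x*y - 3*y**2 - 2*y - 1.
  f_x(P) = 8, f_y(P) = -34 (gradient nonzero, so P is smooth).
Step 3: tangent line at P: 8·(x − 0) + -34·(y − 3) = 0.
Expanding: 8*x - 34*y + 102 = 0.


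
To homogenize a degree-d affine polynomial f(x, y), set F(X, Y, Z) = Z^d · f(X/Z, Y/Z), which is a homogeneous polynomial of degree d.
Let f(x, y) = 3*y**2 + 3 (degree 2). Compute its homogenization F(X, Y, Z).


F(X, Y, Z) = 3*Y**2 + 3*Z**2

deg(f) = 2.
Substitute x = X/Z, y = Y/Z into f, then multiply by Z^2.
  monomial 3·x^0·y^2 ↦ 3·X^0·Y^2·Z^0.
  monomial 3·x^0·y^0 ↦ 3·X^0·Y^0·Z^2.
Collecting: F(X, Y, Z) = 3*Y**2 + 3*Z**2.


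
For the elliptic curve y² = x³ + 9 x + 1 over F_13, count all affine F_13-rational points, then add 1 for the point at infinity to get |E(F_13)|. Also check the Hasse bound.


Affine points = {(0, 1), (0, 12), (2, 1), (2, 12), (3, 4), (3, 9), (4, 6), (4, 7), (7, 2), (7, 11), (8, 0), (10, 5), (10, 8), (11, 1), (11, 12), (12, 2), (12, 11)}; affine count = 17; |E(F_13)| = 18.

Discriminant check: Δ ∝ 4a³ + 27b² = 4·9³ + 27·1² = 4·729 + 27·1 ≡ 5 (mod 13). Nonzero ⇒ E is nonsingular.
For each x ∈ F_13, compute rhs = x³ + 9·x + 1 mod 13, then count y ∈ F_13 with y² ≡ rhs.
  x = 0: rhs = 1, matching y values: 1, 12 (2 points).
  x = 1: rhs = 11, matching y values: none (0 points).
  x = 2: rhs = 1, matching y values: 1, 12 (2 points).
  x = 3: rhs = 3, matching y values: 4, 9 (2 points).
  x = 4: rhs = 10, matching y values: 6, 7 (2 points).
  x = 5: rhs = 2, matching y values: none (0 points).
  x = 6: rhs = 11, matching y values: none (0 points).
  x = 7: rhs = 4, matching y values: 2, 11 (2 points).
  x = 8: rhs = 0, matching y values: 0 (1 points).
  x = 9: rhs = 5, matching y values: none (0 points).
  x = 10: rhs = 12, matching y values: 5, 8 (2 points).
  x = 11: rhs = 1, matching y values: 1, 12 (2 points).
  x = 12: rhs = 4, matching y values: 2, 11 (2 points).
Total affine count: 17.
Full point count |E(F_13)| = 17 + 1 = 18.
Hasse bound: |18 − (13+1)| = |4| = 4 ≤ 2√13 ≈ 7.2111 ✓.


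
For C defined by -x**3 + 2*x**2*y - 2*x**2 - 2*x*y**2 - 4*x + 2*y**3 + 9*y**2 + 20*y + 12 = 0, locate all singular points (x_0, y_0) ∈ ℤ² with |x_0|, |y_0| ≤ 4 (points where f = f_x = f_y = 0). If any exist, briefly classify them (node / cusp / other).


Singular points: {(-2, -2)}; classification: cusp.

Compute partial derivatives:
  f_x = -3*x**2 + 4*x*y - 4*x - 2*y**2 - 4.
  f_y = 2*x**2 - 4*x*y + 6*y**2 + 18*y + 20.
Scan x_0 ∈ {−4, ..., 4}. For each x_0, f_y(x_0, y) is a polynomial in y; find its integer roots y ∈ {−4, ..., 4}, then test f_x and f at those candidates.
  x = -4: f_y(-4, y) = 6*y**2 + 34*y + 52; no integer root y with |y| ≤ 4.
  x = -3: f_y(-3, y) = 6*y**2 + 30*y + 38; no integer root y with |y| ≤ 4.
  x = -2: f_y(-2, y) = 6*y**2 + 26*y + 28; vanishes at y ∈ {-2}. (-2, -2): f_x = 0, f = 0 — SINGULAR.
  x = -1: f_y(-1, y) = 6*y**2 + 22*y + 22; no integer root y with |y| ≤ 4.
  x = 0: f_y(0, y) = 6*y**2 + 18*y + 20; no integer root y with |y| ≤ 4.
  x = 1: f_y(1, y) = 6*y**2 + 14*y + 22; no integer root y with |y| ≤ 4.
  x = 2: f_y(2, y) = 6*y**2 + 10*y + 28; no integer root y with |y| ≤ 4.
  x = 3: f_y(3, y) = 6*y**2 + 6*y + 38; no integer root y with |y| ≤ 4.
  x = 4: f_y(4, y) = 6*y**2 + 2*y + 52; no integer root y with |y| ≤ 4.
Only singular point on the grid: (-2, -2).
Classify: substitute x = -2 + u, y = -2 + v and expand: f = -u**3 + 2*u**2*v - 2*u*v**2 + 2*v**3 + v**2.
No constant or linear terms (consistent with a singular point). Quadratic part: v**2. Cubic part: -u**3 + 2*u**2*v - 2*u*v**2 + 2*v**3.
The quadratic part v**2 is a perfect square, so there is a single (double) tangent line v = 0, i.e. y = -2. Restricting the cubic part to that line (v = 0) leaves -u**3 ≠ 0, so f is not divisible by v and the branch is v² ≈ u**3 to lowest order — this is a cusp.
Classification: cusp.


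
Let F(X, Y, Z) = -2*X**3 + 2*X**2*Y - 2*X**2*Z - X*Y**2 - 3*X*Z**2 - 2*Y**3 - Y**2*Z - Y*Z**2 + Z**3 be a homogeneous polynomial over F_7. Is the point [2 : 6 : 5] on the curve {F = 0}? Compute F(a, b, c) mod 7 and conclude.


F(2,6,5) ≡ 1 (mod 7); P is NOT on the curve.

Evaluate F(2, 6, 5) term-by-term (mod 7).
  -2*X**3 ↦ -2·8·1·1 = -16
  2*X**2*Y ↦ 2·4·6·1 = 48
  -2*X**2*Z ↦ -2·4·1·5 = -40
  -X*Y**2 ↦ -1·2·36·1 = -72
  -3*X*Z**2 ↦ -3·2·1·25 = -150
  -2*Y**3 ↦ -2·1·216·1 = -432
  -Y**2*Z ↦ -1·1·36·5 = -180
  -Y*Z**2 ↦ -1·1·6·25 = -150
  Z**3 ↦ 1·1·1·125 = 125
Sum: F(2, 6, 5) = (-16) + (48) + (-40) + (-72) + (-150) + (-432) + (-180) + (-150) + (125) = -867.
Reducing mod 7: -867 ≡ 1 (mod 7).
Since F(a, b, c) ≡ 1 ≠ 0 (mod 7), P does NOT lie on the curve.


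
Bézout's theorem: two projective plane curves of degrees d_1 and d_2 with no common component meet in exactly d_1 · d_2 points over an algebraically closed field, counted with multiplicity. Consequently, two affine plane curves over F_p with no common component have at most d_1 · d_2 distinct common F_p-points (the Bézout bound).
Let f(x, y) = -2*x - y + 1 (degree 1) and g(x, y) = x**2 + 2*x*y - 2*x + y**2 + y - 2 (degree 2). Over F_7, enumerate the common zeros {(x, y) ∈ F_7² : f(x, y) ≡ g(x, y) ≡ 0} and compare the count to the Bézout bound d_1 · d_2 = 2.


Common zeros: {(0, 1), (6, 3)}; count = 2; Bézout bound = 2.

deg(f) = 1, deg(g) = 2, so Bézout bound = 2.
Scan x ∈ F_7. For each x, list the y ∈ F_7 with f(x, y) ≡ 0 and those with g(x, y) ≡ 0 (mod 7); the common zeros in that column are the intersection.
  x = 0: f ≡ 0 at y ∈ {1}; g ≡ 0 at y ∈ {1, 5}; common: {1}.
  x = 1: f ≡ 0 at y ∈ {6}; g ≡ 0 at y ∈ {2}; common: ∅.
  x = 2: f ≡ 0 at y ∈ {4}; g ≡ 0 at y ∈ ∅; common: ∅.
  x = 3: f ≡ 0 at y ∈ {2}; g ≡ 0 at y ∈ ∅; common: ∅.
  x = 4: f ≡ 0 at y ∈ {0}; g ≡ 0 at y ∈ {2, 3}; common: ∅.
  x = 5: f ≡ 0 at y ∈ {5}; g ≡ 0 at y ∈ ∅; common: ∅.
  x = 6: f ≡ 0 at y ∈ {3}; g ≡ 0 at y ∈ {3, 5}; common: {3}.
Collecting: common zeros = {(0, 1), (6, 3)}, so the count is 2.
Comparison with the Bézout bound: 2 ≤ 2 = deg(f)·deg(g), as expected for curves with no common component (the bound is attained).
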